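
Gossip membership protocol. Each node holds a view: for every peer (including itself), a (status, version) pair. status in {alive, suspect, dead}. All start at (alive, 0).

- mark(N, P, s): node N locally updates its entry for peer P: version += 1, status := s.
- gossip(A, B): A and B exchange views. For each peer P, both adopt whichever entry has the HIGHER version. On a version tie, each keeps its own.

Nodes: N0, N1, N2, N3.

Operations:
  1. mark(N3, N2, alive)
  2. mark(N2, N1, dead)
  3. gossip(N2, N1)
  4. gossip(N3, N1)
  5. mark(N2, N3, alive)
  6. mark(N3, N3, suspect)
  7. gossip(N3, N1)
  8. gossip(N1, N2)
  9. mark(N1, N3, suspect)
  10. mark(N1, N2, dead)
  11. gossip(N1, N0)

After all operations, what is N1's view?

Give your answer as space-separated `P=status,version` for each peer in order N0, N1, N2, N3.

Op 1: N3 marks N2=alive -> (alive,v1)
Op 2: N2 marks N1=dead -> (dead,v1)
Op 3: gossip N2<->N1 -> N2.N0=(alive,v0) N2.N1=(dead,v1) N2.N2=(alive,v0) N2.N3=(alive,v0) | N1.N0=(alive,v0) N1.N1=(dead,v1) N1.N2=(alive,v0) N1.N3=(alive,v0)
Op 4: gossip N3<->N1 -> N3.N0=(alive,v0) N3.N1=(dead,v1) N3.N2=(alive,v1) N3.N3=(alive,v0) | N1.N0=(alive,v0) N1.N1=(dead,v1) N1.N2=(alive,v1) N1.N3=(alive,v0)
Op 5: N2 marks N3=alive -> (alive,v1)
Op 6: N3 marks N3=suspect -> (suspect,v1)
Op 7: gossip N3<->N1 -> N3.N0=(alive,v0) N3.N1=(dead,v1) N3.N2=(alive,v1) N3.N3=(suspect,v1) | N1.N0=(alive,v0) N1.N1=(dead,v1) N1.N2=(alive,v1) N1.N3=(suspect,v1)
Op 8: gossip N1<->N2 -> N1.N0=(alive,v0) N1.N1=(dead,v1) N1.N2=(alive,v1) N1.N3=(suspect,v1) | N2.N0=(alive,v0) N2.N1=(dead,v1) N2.N2=(alive,v1) N2.N3=(alive,v1)
Op 9: N1 marks N3=suspect -> (suspect,v2)
Op 10: N1 marks N2=dead -> (dead,v2)
Op 11: gossip N1<->N0 -> N1.N0=(alive,v0) N1.N1=(dead,v1) N1.N2=(dead,v2) N1.N3=(suspect,v2) | N0.N0=(alive,v0) N0.N1=(dead,v1) N0.N2=(dead,v2) N0.N3=(suspect,v2)

Answer: N0=alive,0 N1=dead,1 N2=dead,2 N3=suspect,2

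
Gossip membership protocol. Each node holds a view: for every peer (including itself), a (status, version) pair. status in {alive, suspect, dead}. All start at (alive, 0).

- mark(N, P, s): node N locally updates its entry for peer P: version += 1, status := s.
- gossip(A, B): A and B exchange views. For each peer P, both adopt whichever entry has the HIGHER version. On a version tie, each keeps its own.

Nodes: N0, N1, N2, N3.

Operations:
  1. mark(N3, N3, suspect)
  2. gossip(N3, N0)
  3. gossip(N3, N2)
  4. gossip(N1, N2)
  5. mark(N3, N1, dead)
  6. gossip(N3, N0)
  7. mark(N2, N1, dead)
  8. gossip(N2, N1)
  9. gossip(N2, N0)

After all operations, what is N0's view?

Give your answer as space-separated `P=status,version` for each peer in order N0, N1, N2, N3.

Answer: N0=alive,0 N1=dead,1 N2=alive,0 N3=suspect,1

Derivation:
Op 1: N3 marks N3=suspect -> (suspect,v1)
Op 2: gossip N3<->N0 -> N3.N0=(alive,v0) N3.N1=(alive,v0) N3.N2=(alive,v0) N3.N3=(suspect,v1) | N0.N0=(alive,v0) N0.N1=(alive,v0) N0.N2=(alive,v0) N0.N3=(suspect,v1)
Op 3: gossip N3<->N2 -> N3.N0=(alive,v0) N3.N1=(alive,v0) N3.N2=(alive,v0) N3.N3=(suspect,v1) | N2.N0=(alive,v0) N2.N1=(alive,v0) N2.N2=(alive,v0) N2.N3=(suspect,v1)
Op 4: gossip N1<->N2 -> N1.N0=(alive,v0) N1.N1=(alive,v0) N1.N2=(alive,v0) N1.N3=(suspect,v1) | N2.N0=(alive,v0) N2.N1=(alive,v0) N2.N2=(alive,v0) N2.N3=(suspect,v1)
Op 5: N3 marks N1=dead -> (dead,v1)
Op 6: gossip N3<->N0 -> N3.N0=(alive,v0) N3.N1=(dead,v1) N3.N2=(alive,v0) N3.N3=(suspect,v1) | N0.N0=(alive,v0) N0.N1=(dead,v1) N0.N2=(alive,v0) N0.N3=(suspect,v1)
Op 7: N2 marks N1=dead -> (dead,v1)
Op 8: gossip N2<->N1 -> N2.N0=(alive,v0) N2.N1=(dead,v1) N2.N2=(alive,v0) N2.N3=(suspect,v1) | N1.N0=(alive,v0) N1.N1=(dead,v1) N1.N2=(alive,v0) N1.N3=(suspect,v1)
Op 9: gossip N2<->N0 -> N2.N0=(alive,v0) N2.N1=(dead,v1) N2.N2=(alive,v0) N2.N3=(suspect,v1) | N0.N0=(alive,v0) N0.N1=(dead,v1) N0.N2=(alive,v0) N0.N3=(suspect,v1)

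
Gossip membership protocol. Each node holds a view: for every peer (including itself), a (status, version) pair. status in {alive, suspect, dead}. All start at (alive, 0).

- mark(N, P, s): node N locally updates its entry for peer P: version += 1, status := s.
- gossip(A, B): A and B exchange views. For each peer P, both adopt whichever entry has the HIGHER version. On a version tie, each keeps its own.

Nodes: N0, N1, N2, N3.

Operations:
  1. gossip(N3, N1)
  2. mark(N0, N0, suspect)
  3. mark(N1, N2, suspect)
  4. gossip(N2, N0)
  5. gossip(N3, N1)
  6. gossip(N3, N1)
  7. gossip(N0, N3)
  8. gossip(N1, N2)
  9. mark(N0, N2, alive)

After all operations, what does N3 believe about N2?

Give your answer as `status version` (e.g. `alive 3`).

Answer: suspect 1

Derivation:
Op 1: gossip N3<->N1 -> N3.N0=(alive,v0) N3.N1=(alive,v0) N3.N2=(alive,v0) N3.N3=(alive,v0) | N1.N0=(alive,v0) N1.N1=(alive,v0) N1.N2=(alive,v0) N1.N3=(alive,v0)
Op 2: N0 marks N0=suspect -> (suspect,v1)
Op 3: N1 marks N2=suspect -> (suspect,v1)
Op 4: gossip N2<->N0 -> N2.N0=(suspect,v1) N2.N1=(alive,v0) N2.N2=(alive,v0) N2.N3=(alive,v0) | N0.N0=(suspect,v1) N0.N1=(alive,v0) N0.N2=(alive,v0) N0.N3=(alive,v0)
Op 5: gossip N3<->N1 -> N3.N0=(alive,v0) N3.N1=(alive,v0) N3.N2=(suspect,v1) N3.N3=(alive,v0) | N1.N0=(alive,v0) N1.N1=(alive,v0) N1.N2=(suspect,v1) N1.N3=(alive,v0)
Op 6: gossip N3<->N1 -> N3.N0=(alive,v0) N3.N1=(alive,v0) N3.N2=(suspect,v1) N3.N3=(alive,v0) | N1.N0=(alive,v0) N1.N1=(alive,v0) N1.N2=(suspect,v1) N1.N3=(alive,v0)
Op 7: gossip N0<->N3 -> N0.N0=(suspect,v1) N0.N1=(alive,v0) N0.N2=(suspect,v1) N0.N3=(alive,v0) | N3.N0=(suspect,v1) N3.N1=(alive,v0) N3.N2=(suspect,v1) N3.N3=(alive,v0)
Op 8: gossip N1<->N2 -> N1.N0=(suspect,v1) N1.N1=(alive,v0) N1.N2=(suspect,v1) N1.N3=(alive,v0) | N2.N0=(suspect,v1) N2.N1=(alive,v0) N2.N2=(suspect,v1) N2.N3=(alive,v0)
Op 9: N0 marks N2=alive -> (alive,v2)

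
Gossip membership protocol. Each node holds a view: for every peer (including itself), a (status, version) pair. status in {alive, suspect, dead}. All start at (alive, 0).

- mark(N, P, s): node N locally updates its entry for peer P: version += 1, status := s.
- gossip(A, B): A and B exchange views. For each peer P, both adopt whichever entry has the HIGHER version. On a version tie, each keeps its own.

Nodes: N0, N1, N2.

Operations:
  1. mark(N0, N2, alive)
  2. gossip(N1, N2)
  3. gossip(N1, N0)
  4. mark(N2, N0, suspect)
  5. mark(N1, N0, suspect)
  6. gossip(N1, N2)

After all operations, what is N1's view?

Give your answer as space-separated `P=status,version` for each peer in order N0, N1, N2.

Op 1: N0 marks N2=alive -> (alive,v1)
Op 2: gossip N1<->N2 -> N1.N0=(alive,v0) N1.N1=(alive,v0) N1.N2=(alive,v0) | N2.N0=(alive,v0) N2.N1=(alive,v0) N2.N2=(alive,v0)
Op 3: gossip N1<->N0 -> N1.N0=(alive,v0) N1.N1=(alive,v0) N1.N2=(alive,v1) | N0.N0=(alive,v0) N0.N1=(alive,v0) N0.N2=(alive,v1)
Op 4: N2 marks N0=suspect -> (suspect,v1)
Op 5: N1 marks N0=suspect -> (suspect,v1)
Op 6: gossip N1<->N2 -> N1.N0=(suspect,v1) N1.N1=(alive,v0) N1.N2=(alive,v1) | N2.N0=(suspect,v1) N2.N1=(alive,v0) N2.N2=(alive,v1)

Answer: N0=suspect,1 N1=alive,0 N2=alive,1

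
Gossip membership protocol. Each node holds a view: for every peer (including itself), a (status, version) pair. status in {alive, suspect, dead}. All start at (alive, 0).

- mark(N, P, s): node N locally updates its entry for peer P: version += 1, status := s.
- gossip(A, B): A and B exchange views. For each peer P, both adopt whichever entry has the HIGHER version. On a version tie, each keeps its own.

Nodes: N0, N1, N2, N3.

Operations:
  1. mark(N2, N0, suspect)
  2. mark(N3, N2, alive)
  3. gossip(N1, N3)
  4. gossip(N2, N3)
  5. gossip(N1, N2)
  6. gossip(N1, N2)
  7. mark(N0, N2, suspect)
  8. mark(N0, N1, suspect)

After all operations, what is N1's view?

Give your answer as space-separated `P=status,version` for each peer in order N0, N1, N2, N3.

Op 1: N2 marks N0=suspect -> (suspect,v1)
Op 2: N3 marks N2=alive -> (alive,v1)
Op 3: gossip N1<->N3 -> N1.N0=(alive,v0) N1.N1=(alive,v0) N1.N2=(alive,v1) N1.N3=(alive,v0) | N3.N0=(alive,v0) N3.N1=(alive,v0) N3.N2=(alive,v1) N3.N3=(alive,v0)
Op 4: gossip N2<->N3 -> N2.N0=(suspect,v1) N2.N1=(alive,v0) N2.N2=(alive,v1) N2.N3=(alive,v0) | N3.N0=(suspect,v1) N3.N1=(alive,v0) N3.N2=(alive,v1) N3.N3=(alive,v0)
Op 5: gossip N1<->N2 -> N1.N0=(suspect,v1) N1.N1=(alive,v0) N1.N2=(alive,v1) N1.N3=(alive,v0) | N2.N0=(suspect,v1) N2.N1=(alive,v0) N2.N2=(alive,v1) N2.N3=(alive,v0)
Op 6: gossip N1<->N2 -> N1.N0=(suspect,v1) N1.N1=(alive,v0) N1.N2=(alive,v1) N1.N3=(alive,v0) | N2.N0=(suspect,v1) N2.N1=(alive,v0) N2.N2=(alive,v1) N2.N3=(alive,v0)
Op 7: N0 marks N2=suspect -> (suspect,v1)
Op 8: N0 marks N1=suspect -> (suspect,v1)

Answer: N0=suspect,1 N1=alive,0 N2=alive,1 N3=alive,0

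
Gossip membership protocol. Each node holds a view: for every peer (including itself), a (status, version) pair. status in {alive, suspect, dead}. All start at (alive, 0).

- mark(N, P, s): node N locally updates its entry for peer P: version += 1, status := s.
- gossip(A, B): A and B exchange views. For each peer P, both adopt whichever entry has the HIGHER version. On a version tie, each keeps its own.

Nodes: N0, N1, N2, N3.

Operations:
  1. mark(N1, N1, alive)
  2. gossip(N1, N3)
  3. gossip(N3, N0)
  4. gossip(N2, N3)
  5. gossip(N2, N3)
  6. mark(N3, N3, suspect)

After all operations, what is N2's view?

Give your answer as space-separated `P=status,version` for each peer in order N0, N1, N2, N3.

Op 1: N1 marks N1=alive -> (alive,v1)
Op 2: gossip N1<->N3 -> N1.N0=(alive,v0) N1.N1=(alive,v1) N1.N2=(alive,v0) N1.N3=(alive,v0) | N3.N0=(alive,v0) N3.N1=(alive,v1) N3.N2=(alive,v0) N3.N3=(alive,v0)
Op 3: gossip N3<->N0 -> N3.N0=(alive,v0) N3.N1=(alive,v1) N3.N2=(alive,v0) N3.N3=(alive,v0) | N0.N0=(alive,v0) N0.N1=(alive,v1) N0.N2=(alive,v0) N0.N3=(alive,v0)
Op 4: gossip N2<->N3 -> N2.N0=(alive,v0) N2.N1=(alive,v1) N2.N2=(alive,v0) N2.N3=(alive,v0) | N3.N0=(alive,v0) N3.N1=(alive,v1) N3.N2=(alive,v0) N3.N3=(alive,v0)
Op 5: gossip N2<->N3 -> N2.N0=(alive,v0) N2.N1=(alive,v1) N2.N2=(alive,v0) N2.N3=(alive,v0) | N3.N0=(alive,v0) N3.N1=(alive,v1) N3.N2=(alive,v0) N3.N3=(alive,v0)
Op 6: N3 marks N3=suspect -> (suspect,v1)

Answer: N0=alive,0 N1=alive,1 N2=alive,0 N3=alive,0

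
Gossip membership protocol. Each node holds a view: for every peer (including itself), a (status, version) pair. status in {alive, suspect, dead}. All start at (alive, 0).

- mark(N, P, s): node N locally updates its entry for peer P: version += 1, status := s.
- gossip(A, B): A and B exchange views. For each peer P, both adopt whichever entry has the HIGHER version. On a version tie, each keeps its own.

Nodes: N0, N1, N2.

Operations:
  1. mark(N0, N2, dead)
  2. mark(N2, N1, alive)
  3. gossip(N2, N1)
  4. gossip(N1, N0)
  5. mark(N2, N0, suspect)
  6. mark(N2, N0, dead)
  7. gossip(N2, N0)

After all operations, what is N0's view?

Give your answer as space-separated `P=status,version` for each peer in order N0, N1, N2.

Op 1: N0 marks N2=dead -> (dead,v1)
Op 2: N2 marks N1=alive -> (alive,v1)
Op 3: gossip N2<->N1 -> N2.N0=(alive,v0) N2.N1=(alive,v1) N2.N2=(alive,v0) | N1.N0=(alive,v0) N1.N1=(alive,v1) N1.N2=(alive,v0)
Op 4: gossip N1<->N0 -> N1.N0=(alive,v0) N1.N1=(alive,v1) N1.N2=(dead,v1) | N0.N0=(alive,v0) N0.N1=(alive,v1) N0.N2=(dead,v1)
Op 5: N2 marks N0=suspect -> (suspect,v1)
Op 6: N2 marks N0=dead -> (dead,v2)
Op 7: gossip N2<->N0 -> N2.N0=(dead,v2) N2.N1=(alive,v1) N2.N2=(dead,v1) | N0.N0=(dead,v2) N0.N1=(alive,v1) N0.N2=(dead,v1)

Answer: N0=dead,2 N1=alive,1 N2=dead,1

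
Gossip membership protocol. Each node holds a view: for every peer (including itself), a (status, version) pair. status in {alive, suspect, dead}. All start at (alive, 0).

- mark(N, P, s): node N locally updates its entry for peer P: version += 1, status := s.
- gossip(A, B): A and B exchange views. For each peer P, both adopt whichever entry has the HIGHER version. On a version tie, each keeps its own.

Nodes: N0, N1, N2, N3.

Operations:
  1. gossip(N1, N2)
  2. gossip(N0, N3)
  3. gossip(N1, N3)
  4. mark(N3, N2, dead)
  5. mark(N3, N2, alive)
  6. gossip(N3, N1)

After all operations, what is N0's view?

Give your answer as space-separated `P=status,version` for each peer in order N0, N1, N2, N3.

Op 1: gossip N1<->N2 -> N1.N0=(alive,v0) N1.N1=(alive,v0) N1.N2=(alive,v0) N1.N3=(alive,v0) | N2.N0=(alive,v0) N2.N1=(alive,v0) N2.N2=(alive,v0) N2.N3=(alive,v0)
Op 2: gossip N0<->N3 -> N0.N0=(alive,v0) N0.N1=(alive,v0) N0.N2=(alive,v0) N0.N3=(alive,v0) | N3.N0=(alive,v0) N3.N1=(alive,v0) N3.N2=(alive,v0) N3.N3=(alive,v0)
Op 3: gossip N1<->N3 -> N1.N0=(alive,v0) N1.N1=(alive,v0) N1.N2=(alive,v0) N1.N3=(alive,v0) | N3.N0=(alive,v0) N3.N1=(alive,v0) N3.N2=(alive,v0) N3.N3=(alive,v0)
Op 4: N3 marks N2=dead -> (dead,v1)
Op 5: N3 marks N2=alive -> (alive,v2)
Op 6: gossip N3<->N1 -> N3.N0=(alive,v0) N3.N1=(alive,v0) N3.N2=(alive,v2) N3.N3=(alive,v0) | N1.N0=(alive,v0) N1.N1=(alive,v0) N1.N2=(alive,v2) N1.N3=(alive,v0)

Answer: N0=alive,0 N1=alive,0 N2=alive,0 N3=alive,0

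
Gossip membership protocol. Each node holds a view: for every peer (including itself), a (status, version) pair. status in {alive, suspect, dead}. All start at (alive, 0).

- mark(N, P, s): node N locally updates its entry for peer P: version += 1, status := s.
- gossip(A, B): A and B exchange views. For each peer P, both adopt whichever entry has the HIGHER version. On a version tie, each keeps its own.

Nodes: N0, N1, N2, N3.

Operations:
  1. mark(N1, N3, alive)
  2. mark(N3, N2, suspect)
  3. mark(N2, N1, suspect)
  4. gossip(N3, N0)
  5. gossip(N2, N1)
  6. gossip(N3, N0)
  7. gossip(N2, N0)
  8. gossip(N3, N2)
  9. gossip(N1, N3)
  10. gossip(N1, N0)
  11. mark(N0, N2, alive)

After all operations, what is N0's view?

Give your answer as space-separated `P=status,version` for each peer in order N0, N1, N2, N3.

Answer: N0=alive,0 N1=suspect,1 N2=alive,2 N3=alive,1

Derivation:
Op 1: N1 marks N3=alive -> (alive,v1)
Op 2: N3 marks N2=suspect -> (suspect,v1)
Op 3: N2 marks N1=suspect -> (suspect,v1)
Op 4: gossip N3<->N0 -> N3.N0=(alive,v0) N3.N1=(alive,v0) N3.N2=(suspect,v1) N3.N3=(alive,v0) | N0.N0=(alive,v0) N0.N1=(alive,v0) N0.N2=(suspect,v1) N0.N3=(alive,v0)
Op 5: gossip N2<->N1 -> N2.N0=(alive,v0) N2.N1=(suspect,v1) N2.N2=(alive,v0) N2.N3=(alive,v1) | N1.N0=(alive,v0) N1.N1=(suspect,v1) N1.N2=(alive,v0) N1.N3=(alive,v1)
Op 6: gossip N3<->N0 -> N3.N0=(alive,v0) N3.N1=(alive,v0) N3.N2=(suspect,v1) N3.N3=(alive,v0) | N0.N0=(alive,v0) N0.N1=(alive,v0) N0.N2=(suspect,v1) N0.N3=(alive,v0)
Op 7: gossip N2<->N0 -> N2.N0=(alive,v0) N2.N1=(suspect,v1) N2.N2=(suspect,v1) N2.N3=(alive,v1) | N0.N0=(alive,v0) N0.N1=(suspect,v1) N0.N2=(suspect,v1) N0.N3=(alive,v1)
Op 8: gossip N3<->N2 -> N3.N0=(alive,v0) N3.N1=(suspect,v1) N3.N2=(suspect,v1) N3.N3=(alive,v1) | N2.N0=(alive,v0) N2.N1=(suspect,v1) N2.N2=(suspect,v1) N2.N3=(alive,v1)
Op 9: gossip N1<->N3 -> N1.N0=(alive,v0) N1.N1=(suspect,v1) N1.N2=(suspect,v1) N1.N3=(alive,v1) | N3.N0=(alive,v0) N3.N1=(suspect,v1) N3.N2=(suspect,v1) N3.N3=(alive,v1)
Op 10: gossip N1<->N0 -> N1.N0=(alive,v0) N1.N1=(suspect,v1) N1.N2=(suspect,v1) N1.N3=(alive,v1) | N0.N0=(alive,v0) N0.N1=(suspect,v1) N0.N2=(suspect,v1) N0.N3=(alive,v1)
Op 11: N0 marks N2=alive -> (alive,v2)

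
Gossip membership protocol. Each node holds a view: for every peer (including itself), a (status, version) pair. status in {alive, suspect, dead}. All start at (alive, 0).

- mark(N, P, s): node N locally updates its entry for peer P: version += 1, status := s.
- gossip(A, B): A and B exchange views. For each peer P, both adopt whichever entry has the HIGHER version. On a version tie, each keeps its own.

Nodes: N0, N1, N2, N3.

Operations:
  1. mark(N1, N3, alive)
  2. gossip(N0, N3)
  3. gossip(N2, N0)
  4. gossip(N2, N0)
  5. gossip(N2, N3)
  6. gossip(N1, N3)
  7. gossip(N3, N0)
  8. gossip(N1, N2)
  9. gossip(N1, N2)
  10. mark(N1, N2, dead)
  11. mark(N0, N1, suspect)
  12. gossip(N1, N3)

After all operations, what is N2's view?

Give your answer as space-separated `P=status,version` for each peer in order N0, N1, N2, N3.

Op 1: N1 marks N3=alive -> (alive,v1)
Op 2: gossip N0<->N3 -> N0.N0=(alive,v0) N0.N1=(alive,v0) N0.N2=(alive,v0) N0.N3=(alive,v0) | N3.N0=(alive,v0) N3.N1=(alive,v0) N3.N2=(alive,v0) N3.N3=(alive,v0)
Op 3: gossip N2<->N0 -> N2.N0=(alive,v0) N2.N1=(alive,v0) N2.N2=(alive,v0) N2.N3=(alive,v0) | N0.N0=(alive,v0) N0.N1=(alive,v0) N0.N2=(alive,v0) N0.N3=(alive,v0)
Op 4: gossip N2<->N0 -> N2.N0=(alive,v0) N2.N1=(alive,v0) N2.N2=(alive,v0) N2.N3=(alive,v0) | N0.N0=(alive,v0) N0.N1=(alive,v0) N0.N2=(alive,v0) N0.N3=(alive,v0)
Op 5: gossip N2<->N3 -> N2.N0=(alive,v0) N2.N1=(alive,v0) N2.N2=(alive,v0) N2.N3=(alive,v0) | N3.N0=(alive,v0) N3.N1=(alive,v0) N3.N2=(alive,v0) N3.N3=(alive,v0)
Op 6: gossip N1<->N3 -> N1.N0=(alive,v0) N1.N1=(alive,v0) N1.N2=(alive,v0) N1.N3=(alive,v1) | N3.N0=(alive,v0) N3.N1=(alive,v0) N3.N2=(alive,v0) N3.N3=(alive,v1)
Op 7: gossip N3<->N0 -> N3.N0=(alive,v0) N3.N1=(alive,v0) N3.N2=(alive,v0) N3.N3=(alive,v1) | N0.N0=(alive,v0) N0.N1=(alive,v0) N0.N2=(alive,v0) N0.N3=(alive,v1)
Op 8: gossip N1<->N2 -> N1.N0=(alive,v0) N1.N1=(alive,v0) N1.N2=(alive,v0) N1.N3=(alive,v1) | N2.N0=(alive,v0) N2.N1=(alive,v0) N2.N2=(alive,v0) N2.N3=(alive,v1)
Op 9: gossip N1<->N2 -> N1.N0=(alive,v0) N1.N1=(alive,v0) N1.N2=(alive,v0) N1.N3=(alive,v1) | N2.N0=(alive,v0) N2.N1=(alive,v0) N2.N2=(alive,v0) N2.N3=(alive,v1)
Op 10: N1 marks N2=dead -> (dead,v1)
Op 11: N0 marks N1=suspect -> (suspect,v1)
Op 12: gossip N1<->N3 -> N1.N0=(alive,v0) N1.N1=(alive,v0) N1.N2=(dead,v1) N1.N3=(alive,v1) | N3.N0=(alive,v0) N3.N1=(alive,v0) N3.N2=(dead,v1) N3.N3=(alive,v1)

Answer: N0=alive,0 N1=alive,0 N2=alive,0 N3=alive,1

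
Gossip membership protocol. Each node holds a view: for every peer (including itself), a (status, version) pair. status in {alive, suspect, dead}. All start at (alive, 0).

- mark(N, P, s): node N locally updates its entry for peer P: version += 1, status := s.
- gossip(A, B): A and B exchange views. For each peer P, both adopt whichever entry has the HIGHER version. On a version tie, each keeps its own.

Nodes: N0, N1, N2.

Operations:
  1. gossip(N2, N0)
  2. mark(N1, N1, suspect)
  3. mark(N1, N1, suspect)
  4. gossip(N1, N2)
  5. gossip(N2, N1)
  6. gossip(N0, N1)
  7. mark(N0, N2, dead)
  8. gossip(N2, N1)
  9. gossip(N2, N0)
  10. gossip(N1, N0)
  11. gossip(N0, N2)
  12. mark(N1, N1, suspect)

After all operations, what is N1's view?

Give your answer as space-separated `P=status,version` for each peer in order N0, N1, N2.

Op 1: gossip N2<->N0 -> N2.N0=(alive,v0) N2.N1=(alive,v0) N2.N2=(alive,v0) | N0.N0=(alive,v0) N0.N1=(alive,v0) N0.N2=(alive,v0)
Op 2: N1 marks N1=suspect -> (suspect,v1)
Op 3: N1 marks N1=suspect -> (suspect,v2)
Op 4: gossip N1<->N2 -> N1.N0=(alive,v0) N1.N1=(suspect,v2) N1.N2=(alive,v0) | N2.N0=(alive,v0) N2.N1=(suspect,v2) N2.N2=(alive,v0)
Op 5: gossip N2<->N1 -> N2.N0=(alive,v0) N2.N1=(suspect,v2) N2.N2=(alive,v0) | N1.N0=(alive,v0) N1.N1=(suspect,v2) N1.N2=(alive,v0)
Op 6: gossip N0<->N1 -> N0.N0=(alive,v0) N0.N1=(suspect,v2) N0.N2=(alive,v0) | N1.N0=(alive,v0) N1.N1=(suspect,v2) N1.N2=(alive,v0)
Op 7: N0 marks N2=dead -> (dead,v1)
Op 8: gossip N2<->N1 -> N2.N0=(alive,v0) N2.N1=(suspect,v2) N2.N2=(alive,v0) | N1.N0=(alive,v0) N1.N1=(suspect,v2) N1.N2=(alive,v0)
Op 9: gossip N2<->N0 -> N2.N0=(alive,v0) N2.N1=(suspect,v2) N2.N2=(dead,v1) | N0.N0=(alive,v0) N0.N1=(suspect,v2) N0.N2=(dead,v1)
Op 10: gossip N1<->N0 -> N1.N0=(alive,v0) N1.N1=(suspect,v2) N1.N2=(dead,v1) | N0.N0=(alive,v0) N0.N1=(suspect,v2) N0.N2=(dead,v1)
Op 11: gossip N0<->N2 -> N0.N0=(alive,v0) N0.N1=(suspect,v2) N0.N2=(dead,v1) | N2.N0=(alive,v0) N2.N1=(suspect,v2) N2.N2=(dead,v1)
Op 12: N1 marks N1=suspect -> (suspect,v3)

Answer: N0=alive,0 N1=suspect,3 N2=dead,1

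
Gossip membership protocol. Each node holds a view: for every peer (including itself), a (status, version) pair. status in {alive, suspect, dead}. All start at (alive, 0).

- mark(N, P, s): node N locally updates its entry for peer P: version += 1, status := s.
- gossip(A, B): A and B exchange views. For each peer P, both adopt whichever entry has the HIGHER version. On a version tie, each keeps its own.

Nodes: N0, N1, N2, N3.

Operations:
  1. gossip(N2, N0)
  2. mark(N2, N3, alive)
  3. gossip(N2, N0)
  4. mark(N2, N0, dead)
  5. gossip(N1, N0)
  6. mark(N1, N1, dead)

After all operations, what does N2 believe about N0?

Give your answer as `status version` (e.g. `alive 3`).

Answer: dead 1

Derivation:
Op 1: gossip N2<->N0 -> N2.N0=(alive,v0) N2.N1=(alive,v0) N2.N2=(alive,v0) N2.N3=(alive,v0) | N0.N0=(alive,v0) N0.N1=(alive,v0) N0.N2=(alive,v0) N0.N3=(alive,v0)
Op 2: N2 marks N3=alive -> (alive,v1)
Op 3: gossip N2<->N0 -> N2.N0=(alive,v0) N2.N1=(alive,v0) N2.N2=(alive,v0) N2.N3=(alive,v1) | N0.N0=(alive,v0) N0.N1=(alive,v0) N0.N2=(alive,v0) N0.N3=(alive,v1)
Op 4: N2 marks N0=dead -> (dead,v1)
Op 5: gossip N1<->N0 -> N1.N0=(alive,v0) N1.N1=(alive,v0) N1.N2=(alive,v0) N1.N3=(alive,v1) | N0.N0=(alive,v0) N0.N1=(alive,v0) N0.N2=(alive,v0) N0.N3=(alive,v1)
Op 6: N1 marks N1=dead -> (dead,v1)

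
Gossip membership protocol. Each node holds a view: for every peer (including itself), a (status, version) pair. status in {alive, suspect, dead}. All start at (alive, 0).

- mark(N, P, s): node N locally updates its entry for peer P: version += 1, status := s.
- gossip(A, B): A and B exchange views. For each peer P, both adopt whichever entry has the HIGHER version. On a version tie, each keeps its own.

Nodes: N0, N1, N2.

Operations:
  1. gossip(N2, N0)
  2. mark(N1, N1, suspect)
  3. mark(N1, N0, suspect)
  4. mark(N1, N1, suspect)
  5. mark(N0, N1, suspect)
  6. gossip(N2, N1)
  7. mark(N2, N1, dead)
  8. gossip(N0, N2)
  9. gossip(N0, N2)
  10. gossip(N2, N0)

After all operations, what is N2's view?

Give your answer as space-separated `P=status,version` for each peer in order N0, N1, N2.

Answer: N0=suspect,1 N1=dead,3 N2=alive,0

Derivation:
Op 1: gossip N2<->N0 -> N2.N0=(alive,v0) N2.N1=(alive,v0) N2.N2=(alive,v0) | N0.N0=(alive,v0) N0.N1=(alive,v0) N0.N2=(alive,v0)
Op 2: N1 marks N1=suspect -> (suspect,v1)
Op 3: N1 marks N0=suspect -> (suspect,v1)
Op 4: N1 marks N1=suspect -> (suspect,v2)
Op 5: N0 marks N1=suspect -> (suspect,v1)
Op 6: gossip N2<->N1 -> N2.N0=(suspect,v1) N2.N1=(suspect,v2) N2.N2=(alive,v0) | N1.N0=(suspect,v1) N1.N1=(suspect,v2) N1.N2=(alive,v0)
Op 7: N2 marks N1=dead -> (dead,v3)
Op 8: gossip N0<->N2 -> N0.N0=(suspect,v1) N0.N1=(dead,v3) N0.N2=(alive,v0) | N2.N0=(suspect,v1) N2.N1=(dead,v3) N2.N2=(alive,v0)
Op 9: gossip N0<->N2 -> N0.N0=(suspect,v1) N0.N1=(dead,v3) N0.N2=(alive,v0) | N2.N0=(suspect,v1) N2.N1=(dead,v3) N2.N2=(alive,v0)
Op 10: gossip N2<->N0 -> N2.N0=(suspect,v1) N2.N1=(dead,v3) N2.N2=(alive,v0) | N0.N0=(suspect,v1) N0.N1=(dead,v3) N0.N2=(alive,v0)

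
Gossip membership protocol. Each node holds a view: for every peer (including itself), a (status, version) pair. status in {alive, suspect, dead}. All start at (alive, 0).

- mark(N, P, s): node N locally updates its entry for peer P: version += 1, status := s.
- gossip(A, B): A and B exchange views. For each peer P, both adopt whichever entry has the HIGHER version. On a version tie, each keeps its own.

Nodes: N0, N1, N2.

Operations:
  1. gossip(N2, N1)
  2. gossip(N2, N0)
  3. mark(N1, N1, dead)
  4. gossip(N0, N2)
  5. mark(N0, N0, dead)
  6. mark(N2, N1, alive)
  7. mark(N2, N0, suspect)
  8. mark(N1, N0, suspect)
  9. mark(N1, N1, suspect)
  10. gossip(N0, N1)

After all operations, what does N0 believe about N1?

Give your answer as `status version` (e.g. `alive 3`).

Op 1: gossip N2<->N1 -> N2.N0=(alive,v0) N2.N1=(alive,v0) N2.N2=(alive,v0) | N1.N0=(alive,v0) N1.N1=(alive,v0) N1.N2=(alive,v0)
Op 2: gossip N2<->N0 -> N2.N0=(alive,v0) N2.N1=(alive,v0) N2.N2=(alive,v0) | N0.N0=(alive,v0) N0.N1=(alive,v0) N0.N2=(alive,v0)
Op 3: N1 marks N1=dead -> (dead,v1)
Op 4: gossip N0<->N2 -> N0.N0=(alive,v0) N0.N1=(alive,v0) N0.N2=(alive,v0) | N2.N0=(alive,v0) N2.N1=(alive,v0) N2.N2=(alive,v0)
Op 5: N0 marks N0=dead -> (dead,v1)
Op 6: N2 marks N1=alive -> (alive,v1)
Op 7: N2 marks N0=suspect -> (suspect,v1)
Op 8: N1 marks N0=suspect -> (suspect,v1)
Op 9: N1 marks N1=suspect -> (suspect,v2)
Op 10: gossip N0<->N1 -> N0.N0=(dead,v1) N0.N1=(suspect,v2) N0.N2=(alive,v0) | N1.N0=(suspect,v1) N1.N1=(suspect,v2) N1.N2=(alive,v0)

Answer: suspect 2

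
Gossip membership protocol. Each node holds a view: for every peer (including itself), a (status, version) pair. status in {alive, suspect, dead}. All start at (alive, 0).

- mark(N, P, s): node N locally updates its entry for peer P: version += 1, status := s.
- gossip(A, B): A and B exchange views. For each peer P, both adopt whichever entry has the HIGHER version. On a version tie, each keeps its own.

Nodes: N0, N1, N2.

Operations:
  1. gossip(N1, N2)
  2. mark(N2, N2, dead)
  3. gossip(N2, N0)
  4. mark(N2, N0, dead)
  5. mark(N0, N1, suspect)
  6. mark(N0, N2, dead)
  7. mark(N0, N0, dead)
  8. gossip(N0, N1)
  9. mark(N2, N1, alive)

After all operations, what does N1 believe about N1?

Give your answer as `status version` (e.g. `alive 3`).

Op 1: gossip N1<->N2 -> N1.N0=(alive,v0) N1.N1=(alive,v0) N1.N2=(alive,v0) | N2.N0=(alive,v0) N2.N1=(alive,v0) N2.N2=(alive,v0)
Op 2: N2 marks N2=dead -> (dead,v1)
Op 3: gossip N2<->N0 -> N2.N0=(alive,v0) N2.N1=(alive,v0) N2.N2=(dead,v1) | N0.N0=(alive,v0) N0.N1=(alive,v0) N0.N2=(dead,v1)
Op 4: N2 marks N0=dead -> (dead,v1)
Op 5: N0 marks N1=suspect -> (suspect,v1)
Op 6: N0 marks N2=dead -> (dead,v2)
Op 7: N0 marks N0=dead -> (dead,v1)
Op 8: gossip N0<->N1 -> N0.N0=(dead,v1) N0.N1=(suspect,v1) N0.N2=(dead,v2) | N1.N0=(dead,v1) N1.N1=(suspect,v1) N1.N2=(dead,v2)
Op 9: N2 marks N1=alive -> (alive,v1)

Answer: suspect 1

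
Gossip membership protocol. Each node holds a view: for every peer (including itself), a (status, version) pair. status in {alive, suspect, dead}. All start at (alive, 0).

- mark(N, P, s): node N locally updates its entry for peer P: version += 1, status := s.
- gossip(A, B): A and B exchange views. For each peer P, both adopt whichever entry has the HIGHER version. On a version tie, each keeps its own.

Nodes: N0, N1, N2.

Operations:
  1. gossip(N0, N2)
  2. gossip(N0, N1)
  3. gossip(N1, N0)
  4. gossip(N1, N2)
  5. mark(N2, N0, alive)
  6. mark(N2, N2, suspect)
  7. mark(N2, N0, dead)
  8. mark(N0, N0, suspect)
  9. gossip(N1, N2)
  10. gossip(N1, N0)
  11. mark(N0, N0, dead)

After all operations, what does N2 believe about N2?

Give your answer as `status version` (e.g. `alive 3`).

Op 1: gossip N0<->N2 -> N0.N0=(alive,v0) N0.N1=(alive,v0) N0.N2=(alive,v0) | N2.N0=(alive,v0) N2.N1=(alive,v0) N2.N2=(alive,v0)
Op 2: gossip N0<->N1 -> N0.N0=(alive,v0) N0.N1=(alive,v0) N0.N2=(alive,v0) | N1.N0=(alive,v0) N1.N1=(alive,v0) N1.N2=(alive,v0)
Op 3: gossip N1<->N0 -> N1.N0=(alive,v0) N1.N1=(alive,v0) N1.N2=(alive,v0) | N0.N0=(alive,v0) N0.N1=(alive,v0) N0.N2=(alive,v0)
Op 4: gossip N1<->N2 -> N1.N0=(alive,v0) N1.N1=(alive,v0) N1.N2=(alive,v0) | N2.N0=(alive,v0) N2.N1=(alive,v0) N2.N2=(alive,v0)
Op 5: N2 marks N0=alive -> (alive,v1)
Op 6: N2 marks N2=suspect -> (suspect,v1)
Op 7: N2 marks N0=dead -> (dead,v2)
Op 8: N0 marks N0=suspect -> (suspect,v1)
Op 9: gossip N1<->N2 -> N1.N0=(dead,v2) N1.N1=(alive,v0) N1.N2=(suspect,v1) | N2.N0=(dead,v2) N2.N1=(alive,v0) N2.N2=(suspect,v1)
Op 10: gossip N1<->N0 -> N1.N0=(dead,v2) N1.N1=(alive,v0) N1.N2=(suspect,v1) | N0.N0=(dead,v2) N0.N1=(alive,v0) N0.N2=(suspect,v1)
Op 11: N0 marks N0=dead -> (dead,v3)

Answer: suspect 1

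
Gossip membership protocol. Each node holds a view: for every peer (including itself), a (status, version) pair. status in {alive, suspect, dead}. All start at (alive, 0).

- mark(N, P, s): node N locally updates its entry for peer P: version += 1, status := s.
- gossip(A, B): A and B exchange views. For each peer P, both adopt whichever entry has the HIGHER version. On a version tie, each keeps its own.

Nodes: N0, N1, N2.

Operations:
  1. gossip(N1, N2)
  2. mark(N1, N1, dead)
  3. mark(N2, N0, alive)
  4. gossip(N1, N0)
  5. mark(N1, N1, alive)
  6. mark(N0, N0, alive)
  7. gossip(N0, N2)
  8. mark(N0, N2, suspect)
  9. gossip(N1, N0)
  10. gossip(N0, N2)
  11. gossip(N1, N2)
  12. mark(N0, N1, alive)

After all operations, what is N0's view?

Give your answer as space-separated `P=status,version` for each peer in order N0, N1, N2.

Op 1: gossip N1<->N2 -> N1.N0=(alive,v0) N1.N1=(alive,v0) N1.N2=(alive,v0) | N2.N0=(alive,v0) N2.N1=(alive,v0) N2.N2=(alive,v0)
Op 2: N1 marks N1=dead -> (dead,v1)
Op 3: N2 marks N0=alive -> (alive,v1)
Op 4: gossip N1<->N0 -> N1.N0=(alive,v0) N1.N1=(dead,v1) N1.N2=(alive,v0) | N0.N0=(alive,v0) N0.N1=(dead,v1) N0.N2=(alive,v0)
Op 5: N1 marks N1=alive -> (alive,v2)
Op 6: N0 marks N0=alive -> (alive,v1)
Op 7: gossip N0<->N2 -> N0.N0=(alive,v1) N0.N1=(dead,v1) N0.N2=(alive,v0) | N2.N0=(alive,v1) N2.N1=(dead,v1) N2.N2=(alive,v0)
Op 8: N0 marks N2=suspect -> (suspect,v1)
Op 9: gossip N1<->N0 -> N1.N0=(alive,v1) N1.N1=(alive,v2) N1.N2=(suspect,v1) | N0.N0=(alive,v1) N0.N1=(alive,v2) N0.N2=(suspect,v1)
Op 10: gossip N0<->N2 -> N0.N0=(alive,v1) N0.N1=(alive,v2) N0.N2=(suspect,v1) | N2.N0=(alive,v1) N2.N1=(alive,v2) N2.N2=(suspect,v1)
Op 11: gossip N1<->N2 -> N1.N0=(alive,v1) N1.N1=(alive,v2) N1.N2=(suspect,v1) | N2.N0=(alive,v1) N2.N1=(alive,v2) N2.N2=(suspect,v1)
Op 12: N0 marks N1=alive -> (alive,v3)

Answer: N0=alive,1 N1=alive,3 N2=suspect,1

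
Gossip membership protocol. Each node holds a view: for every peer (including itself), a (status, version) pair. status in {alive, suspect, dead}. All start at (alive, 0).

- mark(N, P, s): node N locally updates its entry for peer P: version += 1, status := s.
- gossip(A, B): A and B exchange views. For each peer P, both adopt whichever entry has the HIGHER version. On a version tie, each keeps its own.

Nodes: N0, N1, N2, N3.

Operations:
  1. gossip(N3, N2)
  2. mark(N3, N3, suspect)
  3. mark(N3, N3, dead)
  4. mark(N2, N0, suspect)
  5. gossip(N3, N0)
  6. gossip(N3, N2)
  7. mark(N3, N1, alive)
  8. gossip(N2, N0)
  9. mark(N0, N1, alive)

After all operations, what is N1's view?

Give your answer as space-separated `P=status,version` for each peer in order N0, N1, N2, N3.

Op 1: gossip N3<->N2 -> N3.N0=(alive,v0) N3.N1=(alive,v0) N3.N2=(alive,v0) N3.N3=(alive,v0) | N2.N0=(alive,v0) N2.N1=(alive,v0) N2.N2=(alive,v0) N2.N3=(alive,v0)
Op 2: N3 marks N3=suspect -> (suspect,v1)
Op 3: N3 marks N3=dead -> (dead,v2)
Op 4: N2 marks N0=suspect -> (suspect,v1)
Op 5: gossip N3<->N0 -> N3.N0=(alive,v0) N3.N1=(alive,v0) N3.N2=(alive,v0) N3.N3=(dead,v2) | N0.N0=(alive,v0) N0.N1=(alive,v0) N0.N2=(alive,v0) N0.N3=(dead,v2)
Op 6: gossip N3<->N2 -> N3.N0=(suspect,v1) N3.N1=(alive,v0) N3.N2=(alive,v0) N3.N3=(dead,v2) | N2.N0=(suspect,v1) N2.N1=(alive,v0) N2.N2=(alive,v0) N2.N3=(dead,v2)
Op 7: N3 marks N1=alive -> (alive,v1)
Op 8: gossip N2<->N0 -> N2.N0=(suspect,v1) N2.N1=(alive,v0) N2.N2=(alive,v0) N2.N3=(dead,v2) | N0.N0=(suspect,v1) N0.N1=(alive,v0) N0.N2=(alive,v0) N0.N3=(dead,v2)
Op 9: N0 marks N1=alive -> (alive,v1)

Answer: N0=alive,0 N1=alive,0 N2=alive,0 N3=alive,0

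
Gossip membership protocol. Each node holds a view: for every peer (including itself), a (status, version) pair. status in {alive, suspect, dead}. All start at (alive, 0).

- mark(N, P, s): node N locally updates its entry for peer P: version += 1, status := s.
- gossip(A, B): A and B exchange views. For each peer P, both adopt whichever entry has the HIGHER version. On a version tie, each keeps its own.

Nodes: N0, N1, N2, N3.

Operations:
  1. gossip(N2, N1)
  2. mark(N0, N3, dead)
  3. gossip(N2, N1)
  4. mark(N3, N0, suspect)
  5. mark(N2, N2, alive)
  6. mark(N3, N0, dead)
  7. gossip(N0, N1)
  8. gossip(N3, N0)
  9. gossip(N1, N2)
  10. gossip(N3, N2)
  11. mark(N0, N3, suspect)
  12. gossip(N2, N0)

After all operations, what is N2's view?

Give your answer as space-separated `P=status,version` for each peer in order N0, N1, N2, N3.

Answer: N0=dead,2 N1=alive,0 N2=alive,1 N3=suspect,2

Derivation:
Op 1: gossip N2<->N1 -> N2.N0=(alive,v0) N2.N1=(alive,v0) N2.N2=(alive,v0) N2.N3=(alive,v0) | N1.N0=(alive,v0) N1.N1=(alive,v0) N1.N2=(alive,v0) N1.N3=(alive,v0)
Op 2: N0 marks N3=dead -> (dead,v1)
Op 3: gossip N2<->N1 -> N2.N0=(alive,v0) N2.N1=(alive,v0) N2.N2=(alive,v0) N2.N3=(alive,v0) | N1.N0=(alive,v0) N1.N1=(alive,v0) N1.N2=(alive,v0) N1.N3=(alive,v0)
Op 4: N3 marks N0=suspect -> (suspect,v1)
Op 5: N2 marks N2=alive -> (alive,v1)
Op 6: N3 marks N0=dead -> (dead,v2)
Op 7: gossip N0<->N1 -> N0.N0=(alive,v0) N0.N1=(alive,v0) N0.N2=(alive,v0) N0.N3=(dead,v1) | N1.N0=(alive,v0) N1.N1=(alive,v0) N1.N2=(alive,v0) N1.N3=(dead,v1)
Op 8: gossip N3<->N0 -> N3.N0=(dead,v2) N3.N1=(alive,v0) N3.N2=(alive,v0) N3.N3=(dead,v1) | N0.N0=(dead,v2) N0.N1=(alive,v0) N0.N2=(alive,v0) N0.N3=(dead,v1)
Op 9: gossip N1<->N2 -> N1.N0=(alive,v0) N1.N1=(alive,v0) N1.N2=(alive,v1) N1.N3=(dead,v1) | N2.N0=(alive,v0) N2.N1=(alive,v0) N2.N2=(alive,v1) N2.N3=(dead,v1)
Op 10: gossip N3<->N2 -> N3.N0=(dead,v2) N3.N1=(alive,v0) N3.N2=(alive,v1) N3.N3=(dead,v1) | N2.N0=(dead,v2) N2.N1=(alive,v0) N2.N2=(alive,v1) N2.N3=(dead,v1)
Op 11: N0 marks N3=suspect -> (suspect,v2)
Op 12: gossip N2<->N0 -> N2.N0=(dead,v2) N2.N1=(alive,v0) N2.N2=(alive,v1) N2.N3=(suspect,v2) | N0.N0=(dead,v2) N0.N1=(alive,v0) N0.N2=(alive,v1) N0.N3=(suspect,v2)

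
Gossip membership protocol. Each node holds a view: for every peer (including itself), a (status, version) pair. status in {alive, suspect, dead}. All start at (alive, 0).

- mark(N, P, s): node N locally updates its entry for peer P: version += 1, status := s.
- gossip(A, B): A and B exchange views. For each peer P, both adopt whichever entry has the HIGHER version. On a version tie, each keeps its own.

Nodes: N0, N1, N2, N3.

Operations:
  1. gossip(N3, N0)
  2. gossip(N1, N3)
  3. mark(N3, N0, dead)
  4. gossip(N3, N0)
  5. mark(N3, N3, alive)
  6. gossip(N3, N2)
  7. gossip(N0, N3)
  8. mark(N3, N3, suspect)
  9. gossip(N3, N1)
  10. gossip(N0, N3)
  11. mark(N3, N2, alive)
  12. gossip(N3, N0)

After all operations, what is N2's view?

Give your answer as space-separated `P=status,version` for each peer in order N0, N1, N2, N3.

Answer: N0=dead,1 N1=alive,0 N2=alive,0 N3=alive,1

Derivation:
Op 1: gossip N3<->N0 -> N3.N0=(alive,v0) N3.N1=(alive,v0) N3.N2=(alive,v0) N3.N3=(alive,v0) | N0.N0=(alive,v0) N0.N1=(alive,v0) N0.N2=(alive,v0) N0.N3=(alive,v0)
Op 2: gossip N1<->N3 -> N1.N0=(alive,v0) N1.N1=(alive,v0) N1.N2=(alive,v0) N1.N3=(alive,v0) | N3.N0=(alive,v0) N3.N1=(alive,v0) N3.N2=(alive,v0) N3.N3=(alive,v0)
Op 3: N3 marks N0=dead -> (dead,v1)
Op 4: gossip N3<->N0 -> N3.N0=(dead,v1) N3.N1=(alive,v0) N3.N2=(alive,v0) N3.N3=(alive,v0) | N0.N0=(dead,v1) N0.N1=(alive,v0) N0.N2=(alive,v0) N0.N3=(alive,v0)
Op 5: N3 marks N3=alive -> (alive,v1)
Op 6: gossip N3<->N2 -> N3.N0=(dead,v1) N3.N1=(alive,v0) N3.N2=(alive,v0) N3.N3=(alive,v1) | N2.N0=(dead,v1) N2.N1=(alive,v0) N2.N2=(alive,v0) N2.N3=(alive,v1)
Op 7: gossip N0<->N3 -> N0.N0=(dead,v1) N0.N1=(alive,v0) N0.N2=(alive,v0) N0.N3=(alive,v1) | N3.N0=(dead,v1) N3.N1=(alive,v0) N3.N2=(alive,v0) N3.N3=(alive,v1)
Op 8: N3 marks N3=suspect -> (suspect,v2)
Op 9: gossip N3<->N1 -> N3.N0=(dead,v1) N3.N1=(alive,v0) N3.N2=(alive,v0) N3.N3=(suspect,v2) | N1.N0=(dead,v1) N1.N1=(alive,v0) N1.N2=(alive,v0) N1.N3=(suspect,v2)
Op 10: gossip N0<->N3 -> N0.N0=(dead,v1) N0.N1=(alive,v0) N0.N2=(alive,v0) N0.N3=(suspect,v2) | N3.N0=(dead,v1) N3.N1=(alive,v0) N3.N2=(alive,v0) N3.N3=(suspect,v2)
Op 11: N3 marks N2=alive -> (alive,v1)
Op 12: gossip N3<->N0 -> N3.N0=(dead,v1) N3.N1=(alive,v0) N3.N2=(alive,v1) N3.N3=(suspect,v2) | N0.N0=(dead,v1) N0.N1=(alive,v0) N0.N2=(alive,v1) N0.N3=(suspect,v2)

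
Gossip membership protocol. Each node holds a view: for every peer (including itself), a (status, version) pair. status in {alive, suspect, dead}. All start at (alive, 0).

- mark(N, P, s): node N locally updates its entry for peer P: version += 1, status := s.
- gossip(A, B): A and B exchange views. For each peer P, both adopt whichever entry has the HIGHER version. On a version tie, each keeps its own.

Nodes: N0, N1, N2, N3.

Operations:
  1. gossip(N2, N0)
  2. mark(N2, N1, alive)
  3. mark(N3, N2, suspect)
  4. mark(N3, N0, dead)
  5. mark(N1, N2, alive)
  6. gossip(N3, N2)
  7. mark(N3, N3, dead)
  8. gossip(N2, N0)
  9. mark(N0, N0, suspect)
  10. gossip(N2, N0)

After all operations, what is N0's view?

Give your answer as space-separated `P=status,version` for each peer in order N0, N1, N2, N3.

Op 1: gossip N2<->N0 -> N2.N0=(alive,v0) N2.N1=(alive,v0) N2.N2=(alive,v0) N2.N3=(alive,v0) | N0.N0=(alive,v0) N0.N1=(alive,v0) N0.N2=(alive,v0) N0.N3=(alive,v0)
Op 2: N2 marks N1=alive -> (alive,v1)
Op 3: N3 marks N2=suspect -> (suspect,v1)
Op 4: N3 marks N0=dead -> (dead,v1)
Op 5: N1 marks N2=alive -> (alive,v1)
Op 6: gossip N3<->N2 -> N3.N0=(dead,v1) N3.N1=(alive,v1) N3.N2=(suspect,v1) N3.N3=(alive,v0) | N2.N0=(dead,v1) N2.N1=(alive,v1) N2.N2=(suspect,v1) N2.N3=(alive,v0)
Op 7: N3 marks N3=dead -> (dead,v1)
Op 8: gossip N2<->N0 -> N2.N0=(dead,v1) N2.N1=(alive,v1) N2.N2=(suspect,v1) N2.N3=(alive,v0) | N0.N0=(dead,v1) N0.N1=(alive,v1) N0.N2=(suspect,v1) N0.N3=(alive,v0)
Op 9: N0 marks N0=suspect -> (suspect,v2)
Op 10: gossip N2<->N0 -> N2.N0=(suspect,v2) N2.N1=(alive,v1) N2.N2=(suspect,v1) N2.N3=(alive,v0) | N0.N0=(suspect,v2) N0.N1=(alive,v1) N0.N2=(suspect,v1) N0.N3=(alive,v0)

Answer: N0=suspect,2 N1=alive,1 N2=suspect,1 N3=alive,0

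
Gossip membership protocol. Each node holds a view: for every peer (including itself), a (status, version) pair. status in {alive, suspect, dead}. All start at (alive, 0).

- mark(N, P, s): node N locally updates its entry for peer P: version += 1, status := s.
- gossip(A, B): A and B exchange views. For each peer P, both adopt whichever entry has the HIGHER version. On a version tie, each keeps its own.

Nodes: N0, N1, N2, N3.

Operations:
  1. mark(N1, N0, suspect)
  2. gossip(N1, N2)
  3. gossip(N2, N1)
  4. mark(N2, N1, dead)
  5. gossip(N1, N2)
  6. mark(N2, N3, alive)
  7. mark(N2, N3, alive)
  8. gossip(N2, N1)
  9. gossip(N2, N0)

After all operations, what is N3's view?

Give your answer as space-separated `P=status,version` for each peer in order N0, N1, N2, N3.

Answer: N0=alive,0 N1=alive,0 N2=alive,0 N3=alive,0

Derivation:
Op 1: N1 marks N0=suspect -> (suspect,v1)
Op 2: gossip N1<->N2 -> N1.N0=(suspect,v1) N1.N1=(alive,v0) N1.N2=(alive,v0) N1.N3=(alive,v0) | N2.N0=(suspect,v1) N2.N1=(alive,v0) N2.N2=(alive,v0) N2.N3=(alive,v0)
Op 3: gossip N2<->N1 -> N2.N0=(suspect,v1) N2.N1=(alive,v0) N2.N2=(alive,v0) N2.N3=(alive,v0) | N1.N0=(suspect,v1) N1.N1=(alive,v0) N1.N2=(alive,v0) N1.N3=(alive,v0)
Op 4: N2 marks N1=dead -> (dead,v1)
Op 5: gossip N1<->N2 -> N1.N0=(suspect,v1) N1.N1=(dead,v1) N1.N2=(alive,v0) N1.N3=(alive,v0) | N2.N0=(suspect,v1) N2.N1=(dead,v1) N2.N2=(alive,v0) N2.N3=(alive,v0)
Op 6: N2 marks N3=alive -> (alive,v1)
Op 7: N2 marks N3=alive -> (alive,v2)
Op 8: gossip N2<->N1 -> N2.N0=(suspect,v1) N2.N1=(dead,v1) N2.N2=(alive,v0) N2.N3=(alive,v2) | N1.N0=(suspect,v1) N1.N1=(dead,v1) N1.N2=(alive,v0) N1.N3=(alive,v2)
Op 9: gossip N2<->N0 -> N2.N0=(suspect,v1) N2.N1=(dead,v1) N2.N2=(alive,v0) N2.N3=(alive,v2) | N0.N0=(suspect,v1) N0.N1=(dead,v1) N0.N2=(alive,v0) N0.N3=(alive,v2)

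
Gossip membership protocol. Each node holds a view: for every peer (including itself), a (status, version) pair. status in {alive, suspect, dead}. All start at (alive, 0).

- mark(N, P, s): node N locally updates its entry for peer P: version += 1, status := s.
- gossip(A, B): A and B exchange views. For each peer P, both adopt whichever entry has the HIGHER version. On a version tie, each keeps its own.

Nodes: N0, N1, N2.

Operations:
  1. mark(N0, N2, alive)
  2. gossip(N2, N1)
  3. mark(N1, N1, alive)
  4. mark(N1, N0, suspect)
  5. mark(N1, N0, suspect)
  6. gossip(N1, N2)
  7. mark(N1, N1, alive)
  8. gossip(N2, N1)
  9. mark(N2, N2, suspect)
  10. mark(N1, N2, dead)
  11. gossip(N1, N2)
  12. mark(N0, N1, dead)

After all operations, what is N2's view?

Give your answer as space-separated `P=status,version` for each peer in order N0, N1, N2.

Op 1: N0 marks N2=alive -> (alive,v1)
Op 2: gossip N2<->N1 -> N2.N0=(alive,v0) N2.N1=(alive,v0) N2.N2=(alive,v0) | N1.N0=(alive,v0) N1.N1=(alive,v0) N1.N2=(alive,v0)
Op 3: N1 marks N1=alive -> (alive,v1)
Op 4: N1 marks N0=suspect -> (suspect,v1)
Op 5: N1 marks N0=suspect -> (suspect,v2)
Op 6: gossip N1<->N2 -> N1.N0=(suspect,v2) N1.N1=(alive,v1) N1.N2=(alive,v0) | N2.N0=(suspect,v2) N2.N1=(alive,v1) N2.N2=(alive,v0)
Op 7: N1 marks N1=alive -> (alive,v2)
Op 8: gossip N2<->N1 -> N2.N0=(suspect,v2) N2.N1=(alive,v2) N2.N2=(alive,v0) | N1.N0=(suspect,v2) N1.N1=(alive,v2) N1.N2=(alive,v0)
Op 9: N2 marks N2=suspect -> (suspect,v1)
Op 10: N1 marks N2=dead -> (dead,v1)
Op 11: gossip N1<->N2 -> N1.N0=(suspect,v2) N1.N1=(alive,v2) N1.N2=(dead,v1) | N2.N0=(suspect,v2) N2.N1=(alive,v2) N2.N2=(suspect,v1)
Op 12: N0 marks N1=dead -> (dead,v1)

Answer: N0=suspect,2 N1=alive,2 N2=suspect,1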